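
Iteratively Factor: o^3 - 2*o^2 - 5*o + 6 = (o + 2)*(o^2 - 4*o + 3) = (o - 3)*(o + 2)*(o - 1)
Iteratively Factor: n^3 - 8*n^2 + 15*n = (n - 5)*(n^2 - 3*n) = n*(n - 5)*(n - 3)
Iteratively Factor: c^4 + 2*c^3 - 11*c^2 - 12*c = (c - 3)*(c^3 + 5*c^2 + 4*c) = (c - 3)*(c + 1)*(c^2 + 4*c) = c*(c - 3)*(c + 1)*(c + 4)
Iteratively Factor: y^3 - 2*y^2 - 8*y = (y)*(y^2 - 2*y - 8) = y*(y - 4)*(y + 2)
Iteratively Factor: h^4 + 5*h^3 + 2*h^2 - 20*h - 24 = (h + 2)*(h^3 + 3*h^2 - 4*h - 12) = (h - 2)*(h + 2)*(h^2 + 5*h + 6) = (h - 2)*(h + 2)*(h + 3)*(h + 2)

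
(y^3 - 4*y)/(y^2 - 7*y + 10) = y*(y + 2)/(y - 5)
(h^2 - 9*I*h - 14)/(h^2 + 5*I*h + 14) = (h - 7*I)/(h + 7*I)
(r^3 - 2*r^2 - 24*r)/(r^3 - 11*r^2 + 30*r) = (r + 4)/(r - 5)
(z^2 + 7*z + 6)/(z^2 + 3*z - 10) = (z^2 + 7*z + 6)/(z^2 + 3*z - 10)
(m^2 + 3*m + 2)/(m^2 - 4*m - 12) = (m + 1)/(m - 6)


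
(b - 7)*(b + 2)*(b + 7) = b^3 + 2*b^2 - 49*b - 98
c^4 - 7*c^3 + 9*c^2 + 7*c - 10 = (c - 5)*(c - 2)*(c - 1)*(c + 1)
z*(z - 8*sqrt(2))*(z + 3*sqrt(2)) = z^3 - 5*sqrt(2)*z^2 - 48*z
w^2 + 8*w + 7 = (w + 1)*(w + 7)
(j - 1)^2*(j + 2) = j^3 - 3*j + 2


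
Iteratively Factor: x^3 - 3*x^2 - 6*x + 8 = (x + 2)*(x^2 - 5*x + 4) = (x - 1)*(x + 2)*(x - 4)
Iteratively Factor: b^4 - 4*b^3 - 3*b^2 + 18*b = (b + 2)*(b^3 - 6*b^2 + 9*b) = (b - 3)*(b + 2)*(b^2 - 3*b) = b*(b - 3)*(b + 2)*(b - 3)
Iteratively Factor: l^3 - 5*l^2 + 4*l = (l - 4)*(l^2 - l) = (l - 4)*(l - 1)*(l)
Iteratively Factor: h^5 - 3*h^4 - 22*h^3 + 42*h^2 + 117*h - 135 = (h - 3)*(h^4 - 22*h^2 - 24*h + 45) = (h - 3)*(h + 3)*(h^3 - 3*h^2 - 13*h + 15) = (h - 5)*(h - 3)*(h + 3)*(h^2 + 2*h - 3) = (h - 5)*(h - 3)*(h - 1)*(h + 3)*(h + 3)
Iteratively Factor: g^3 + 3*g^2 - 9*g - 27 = (g + 3)*(g^2 - 9) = (g + 3)^2*(g - 3)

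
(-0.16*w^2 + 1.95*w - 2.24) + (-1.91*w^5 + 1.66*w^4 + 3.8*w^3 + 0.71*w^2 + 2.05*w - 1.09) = -1.91*w^5 + 1.66*w^4 + 3.8*w^3 + 0.55*w^2 + 4.0*w - 3.33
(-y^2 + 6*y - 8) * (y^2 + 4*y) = -y^4 + 2*y^3 + 16*y^2 - 32*y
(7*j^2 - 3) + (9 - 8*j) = 7*j^2 - 8*j + 6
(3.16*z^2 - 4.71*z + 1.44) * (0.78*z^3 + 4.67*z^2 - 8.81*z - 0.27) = 2.4648*z^5 + 11.0834*z^4 - 48.7121*z^3 + 47.3667*z^2 - 11.4147*z - 0.3888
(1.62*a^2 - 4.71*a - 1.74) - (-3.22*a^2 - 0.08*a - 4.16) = 4.84*a^2 - 4.63*a + 2.42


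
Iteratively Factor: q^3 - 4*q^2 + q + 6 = (q - 2)*(q^2 - 2*q - 3) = (q - 2)*(q + 1)*(q - 3)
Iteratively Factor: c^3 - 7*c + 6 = (c - 1)*(c^2 + c - 6) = (c - 1)*(c + 3)*(c - 2)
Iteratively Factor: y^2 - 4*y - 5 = (y + 1)*(y - 5)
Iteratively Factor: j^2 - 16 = (j + 4)*(j - 4)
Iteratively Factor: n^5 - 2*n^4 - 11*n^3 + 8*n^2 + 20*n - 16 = (n + 2)*(n^4 - 4*n^3 - 3*n^2 + 14*n - 8) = (n - 1)*(n + 2)*(n^3 - 3*n^2 - 6*n + 8) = (n - 4)*(n - 1)*(n + 2)*(n^2 + n - 2) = (n - 4)*(n - 1)*(n + 2)^2*(n - 1)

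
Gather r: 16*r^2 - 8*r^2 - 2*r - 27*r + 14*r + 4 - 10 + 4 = 8*r^2 - 15*r - 2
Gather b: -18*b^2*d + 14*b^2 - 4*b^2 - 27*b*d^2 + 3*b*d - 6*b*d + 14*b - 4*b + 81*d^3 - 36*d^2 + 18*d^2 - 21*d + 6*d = b^2*(10 - 18*d) + b*(-27*d^2 - 3*d + 10) + 81*d^3 - 18*d^2 - 15*d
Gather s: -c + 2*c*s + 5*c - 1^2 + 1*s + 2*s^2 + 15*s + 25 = 4*c + 2*s^2 + s*(2*c + 16) + 24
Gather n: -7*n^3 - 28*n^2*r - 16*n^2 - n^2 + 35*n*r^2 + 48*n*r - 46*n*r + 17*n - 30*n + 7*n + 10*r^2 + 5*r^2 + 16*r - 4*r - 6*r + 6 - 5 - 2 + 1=-7*n^3 + n^2*(-28*r - 17) + n*(35*r^2 + 2*r - 6) + 15*r^2 + 6*r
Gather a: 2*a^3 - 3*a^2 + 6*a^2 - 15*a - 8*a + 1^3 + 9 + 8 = 2*a^3 + 3*a^2 - 23*a + 18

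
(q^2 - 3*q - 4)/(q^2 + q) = (q - 4)/q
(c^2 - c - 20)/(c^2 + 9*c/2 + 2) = 2*(c - 5)/(2*c + 1)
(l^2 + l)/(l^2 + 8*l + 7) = l/(l + 7)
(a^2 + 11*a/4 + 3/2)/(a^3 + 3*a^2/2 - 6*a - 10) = (4*a + 3)/(2*(2*a^2 - a - 10))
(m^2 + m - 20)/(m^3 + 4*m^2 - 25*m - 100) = (m - 4)/(m^2 - m - 20)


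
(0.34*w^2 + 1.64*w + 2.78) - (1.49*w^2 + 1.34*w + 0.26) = -1.15*w^2 + 0.3*w + 2.52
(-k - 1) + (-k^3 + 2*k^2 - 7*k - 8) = -k^3 + 2*k^2 - 8*k - 9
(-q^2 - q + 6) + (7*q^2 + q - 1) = 6*q^2 + 5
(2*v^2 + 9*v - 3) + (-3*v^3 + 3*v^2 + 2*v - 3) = -3*v^3 + 5*v^2 + 11*v - 6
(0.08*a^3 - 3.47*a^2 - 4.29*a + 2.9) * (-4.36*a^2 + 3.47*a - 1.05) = -0.3488*a^5 + 15.4068*a^4 + 6.5795*a^3 - 23.8868*a^2 + 14.5675*a - 3.045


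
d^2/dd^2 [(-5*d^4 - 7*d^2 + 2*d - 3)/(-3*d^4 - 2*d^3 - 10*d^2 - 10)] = 2*(-30*d^9 - 261*d^8 + 18*d^7 - 1008*d^6 - 234*d^5 - 258*d^4 - 100*d^3 + 1500*d^2 + 420*d + 400)/(27*d^12 + 54*d^11 + 306*d^10 + 368*d^9 + 1290*d^8 + 960*d^7 + 2920*d^6 + 1200*d^5 + 3900*d^4 + 600*d^3 + 3000*d^2 + 1000)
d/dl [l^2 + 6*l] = 2*l + 6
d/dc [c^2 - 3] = 2*c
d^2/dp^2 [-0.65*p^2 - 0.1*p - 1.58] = -1.30000000000000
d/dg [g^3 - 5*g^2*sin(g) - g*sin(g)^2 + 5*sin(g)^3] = -5*g^2*cos(g) + 3*g^2 - 10*g*sin(g) - g*sin(2*g) + 15*sin(g)^2*cos(g) - sin(g)^2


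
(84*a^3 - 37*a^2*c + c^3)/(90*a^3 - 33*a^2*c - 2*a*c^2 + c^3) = (28*a^2 - 3*a*c - c^2)/(30*a^2 - a*c - c^2)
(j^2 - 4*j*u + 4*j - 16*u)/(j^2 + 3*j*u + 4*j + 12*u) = (j - 4*u)/(j + 3*u)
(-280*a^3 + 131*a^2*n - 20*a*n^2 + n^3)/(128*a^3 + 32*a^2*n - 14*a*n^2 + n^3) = (-35*a^2 + 12*a*n - n^2)/(16*a^2 + 6*a*n - n^2)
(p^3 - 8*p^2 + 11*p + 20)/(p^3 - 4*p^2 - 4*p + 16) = (p^2 - 4*p - 5)/(p^2 - 4)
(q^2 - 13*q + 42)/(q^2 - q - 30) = (q - 7)/(q + 5)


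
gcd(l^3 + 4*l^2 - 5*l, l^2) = l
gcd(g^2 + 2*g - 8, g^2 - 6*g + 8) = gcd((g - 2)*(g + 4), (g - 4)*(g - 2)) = g - 2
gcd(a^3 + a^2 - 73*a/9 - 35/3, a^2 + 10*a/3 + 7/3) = a + 7/3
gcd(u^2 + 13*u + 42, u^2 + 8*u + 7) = u + 7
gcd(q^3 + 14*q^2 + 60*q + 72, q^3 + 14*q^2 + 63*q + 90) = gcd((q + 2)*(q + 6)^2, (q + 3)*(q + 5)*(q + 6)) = q + 6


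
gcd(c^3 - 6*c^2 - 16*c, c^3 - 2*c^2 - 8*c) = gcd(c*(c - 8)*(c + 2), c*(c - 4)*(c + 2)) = c^2 + 2*c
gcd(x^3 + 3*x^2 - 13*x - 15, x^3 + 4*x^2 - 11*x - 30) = x^2 + 2*x - 15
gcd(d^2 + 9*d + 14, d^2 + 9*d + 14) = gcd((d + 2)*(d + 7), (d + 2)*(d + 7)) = d^2 + 9*d + 14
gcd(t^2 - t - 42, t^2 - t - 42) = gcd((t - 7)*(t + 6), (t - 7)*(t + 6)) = t^2 - t - 42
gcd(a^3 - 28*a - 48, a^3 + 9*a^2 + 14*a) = a + 2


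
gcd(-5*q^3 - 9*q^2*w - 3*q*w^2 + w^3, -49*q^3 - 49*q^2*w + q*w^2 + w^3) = q + w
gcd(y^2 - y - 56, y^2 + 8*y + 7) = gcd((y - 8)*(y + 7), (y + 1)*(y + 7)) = y + 7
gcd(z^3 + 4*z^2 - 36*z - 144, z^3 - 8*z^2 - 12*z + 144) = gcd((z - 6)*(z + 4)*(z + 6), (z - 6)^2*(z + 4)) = z^2 - 2*z - 24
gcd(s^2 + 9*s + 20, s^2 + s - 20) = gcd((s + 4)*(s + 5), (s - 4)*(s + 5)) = s + 5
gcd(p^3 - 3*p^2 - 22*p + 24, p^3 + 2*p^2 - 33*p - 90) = p - 6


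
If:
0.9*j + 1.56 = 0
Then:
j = -1.73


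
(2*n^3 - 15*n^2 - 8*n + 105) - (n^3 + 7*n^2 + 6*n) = n^3 - 22*n^2 - 14*n + 105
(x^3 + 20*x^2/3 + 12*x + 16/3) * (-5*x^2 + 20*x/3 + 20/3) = -5*x^5 - 80*x^4/3 - 80*x^3/9 + 880*x^2/9 + 1040*x/9 + 320/9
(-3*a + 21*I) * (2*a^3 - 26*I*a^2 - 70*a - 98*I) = -6*a^4 + 120*I*a^3 + 756*a^2 - 1176*I*a + 2058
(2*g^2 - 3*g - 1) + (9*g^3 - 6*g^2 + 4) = 9*g^3 - 4*g^2 - 3*g + 3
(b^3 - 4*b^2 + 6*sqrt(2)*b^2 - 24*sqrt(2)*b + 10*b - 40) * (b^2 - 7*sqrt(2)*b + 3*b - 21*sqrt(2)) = b^5 - sqrt(2)*b^4 - b^4 - 86*b^3 + sqrt(2)*b^3 - 58*sqrt(2)*b^2 + 74*b^2 + 70*sqrt(2)*b + 888*b + 840*sqrt(2)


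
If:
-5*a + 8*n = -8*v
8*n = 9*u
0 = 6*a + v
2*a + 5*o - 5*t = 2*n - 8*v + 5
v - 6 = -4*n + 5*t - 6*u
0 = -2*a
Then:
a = 0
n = 0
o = -1/5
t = -6/5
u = 0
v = 0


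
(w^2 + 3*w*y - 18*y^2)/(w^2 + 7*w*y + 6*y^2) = (w - 3*y)/(w + y)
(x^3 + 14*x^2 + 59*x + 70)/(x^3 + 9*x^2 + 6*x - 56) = (x^2 + 7*x + 10)/(x^2 + 2*x - 8)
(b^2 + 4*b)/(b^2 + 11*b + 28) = b/(b + 7)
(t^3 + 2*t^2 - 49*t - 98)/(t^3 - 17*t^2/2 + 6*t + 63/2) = 2*(t^2 + 9*t + 14)/(2*t^2 - 3*t - 9)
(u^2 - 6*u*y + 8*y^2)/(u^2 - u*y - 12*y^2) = (u - 2*y)/(u + 3*y)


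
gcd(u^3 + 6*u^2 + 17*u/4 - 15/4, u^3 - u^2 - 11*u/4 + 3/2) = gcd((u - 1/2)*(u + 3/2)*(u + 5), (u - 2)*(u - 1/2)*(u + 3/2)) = u^2 + u - 3/4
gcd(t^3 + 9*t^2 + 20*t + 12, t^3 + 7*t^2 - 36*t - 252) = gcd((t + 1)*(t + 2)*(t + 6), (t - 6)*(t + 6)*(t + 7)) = t + 6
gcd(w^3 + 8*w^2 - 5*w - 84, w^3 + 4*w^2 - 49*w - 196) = w^2 + 11*w + 28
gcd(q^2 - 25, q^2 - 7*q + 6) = 1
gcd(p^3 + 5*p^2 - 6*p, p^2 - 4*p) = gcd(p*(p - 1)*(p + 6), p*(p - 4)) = p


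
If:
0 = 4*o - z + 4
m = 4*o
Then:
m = z - 4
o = z/4 - 1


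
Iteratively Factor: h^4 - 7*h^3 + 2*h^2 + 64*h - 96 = (h - 4)*(h^3 - 3*h^2 - 10*h + 24) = (h - 4)*(h + 3)*(h^2 - 6*h + 8) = (h - 4)^2*(h + 3)*(h - 2)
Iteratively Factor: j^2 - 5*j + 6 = (j - 2)*(j - 3)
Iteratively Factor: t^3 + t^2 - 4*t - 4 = (t + 1)*(t^2 - 4) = (t - 2)*(t + 1)*(t + 2)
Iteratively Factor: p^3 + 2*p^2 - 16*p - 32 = (p + 4)*(p^2 - 2*p - 8) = (p - 4)*(p + 4)*(p + 2)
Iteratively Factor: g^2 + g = (g)*(g + 1)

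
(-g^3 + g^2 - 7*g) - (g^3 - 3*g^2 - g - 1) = -2*g^3 + 4*g^2 - 6*g + 1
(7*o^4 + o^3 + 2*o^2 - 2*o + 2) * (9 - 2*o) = -14*o^5 + 61*o^4 + 5*o^3 + 22*o^2 - 22*o + 18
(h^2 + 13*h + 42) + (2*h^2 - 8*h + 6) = 3*h^2 + 5*h + 48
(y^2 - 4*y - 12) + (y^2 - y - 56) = 2*y^2 - 5*y - 68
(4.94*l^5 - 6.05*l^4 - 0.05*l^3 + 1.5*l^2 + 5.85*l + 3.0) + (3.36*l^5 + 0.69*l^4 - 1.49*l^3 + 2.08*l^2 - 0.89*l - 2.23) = 8.3*l^5 - 5.36*l^4 - 1.54*l^3 + 3.58*l^2 + 4.96*l + 0.77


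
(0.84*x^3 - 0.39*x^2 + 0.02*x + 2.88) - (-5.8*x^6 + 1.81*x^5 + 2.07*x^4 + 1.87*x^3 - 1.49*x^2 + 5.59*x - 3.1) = 5.8*x^6 - 1.81*x^5 - 2.07*x^4 - 1.03*x^3 + 1.1*x^2 - 5.57*x + 5.98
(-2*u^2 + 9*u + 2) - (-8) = -2*u^2 + 9*u + 10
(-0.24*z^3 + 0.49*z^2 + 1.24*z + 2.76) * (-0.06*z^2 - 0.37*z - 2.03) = 0.0144*z^5 + 0.0594*z^4 + 0.2315*z^3 - 1.6191*z^2 - 3.5384*z - 5.6028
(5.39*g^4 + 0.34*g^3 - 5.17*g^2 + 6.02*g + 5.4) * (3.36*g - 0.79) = 18.1104*g^5 - 3.1157*g^4 - 17.6398*g^3 + 24.3115*g^2 + 13.3882*g - 4.266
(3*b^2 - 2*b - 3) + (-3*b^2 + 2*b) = -3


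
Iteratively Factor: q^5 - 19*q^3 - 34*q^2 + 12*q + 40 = (q - 5)*(q^4 + 5*q^3 + 6*q^2 - 4*q - 8) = (q - 5)*(q + 2)*(q^3 + 3*q^2 - 4) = (q - 5)*(q - 1)*(q + 2)*(q^2 + 4*q + 4) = (q - 5)*(q - 1)*(q + 2)^2*(q + 2)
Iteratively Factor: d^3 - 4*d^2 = (d - 4)*(d^2) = d*(d - 4)*(d)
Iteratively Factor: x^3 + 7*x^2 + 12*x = (x + 3)*(x^2 + 4*x) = x*(x + 3)*(x + 4)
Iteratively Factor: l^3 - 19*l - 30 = (l + 2)*(l^2 - 2*l - 15) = (l - 5)*(l + 2)*(l + 3)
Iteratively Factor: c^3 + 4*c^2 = (c + 4)*(c^2) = c*(c + 4)*(c)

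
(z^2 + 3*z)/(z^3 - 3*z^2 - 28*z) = (z + 3)/(z^2 - 3*z - 28)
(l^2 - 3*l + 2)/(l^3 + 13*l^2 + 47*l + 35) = (l^2 - 3*l + 2)/(l^3 + 13*l^2 + 47*l + 35)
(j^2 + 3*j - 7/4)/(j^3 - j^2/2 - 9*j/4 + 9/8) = 2*(2*j + 7)/(4*j^2 - 9)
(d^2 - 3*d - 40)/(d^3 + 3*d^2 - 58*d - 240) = 1/(d + 6)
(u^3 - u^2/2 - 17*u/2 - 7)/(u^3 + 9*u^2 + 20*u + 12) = (u - 7/2)/(u + 6)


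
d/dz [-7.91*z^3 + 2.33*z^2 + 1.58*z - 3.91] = -23.73*z^2 + 4.66*z + 1.58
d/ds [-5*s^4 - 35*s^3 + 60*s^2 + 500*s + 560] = -20*s^3 - 105*s^2 + 120*s + 500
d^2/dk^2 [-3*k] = 0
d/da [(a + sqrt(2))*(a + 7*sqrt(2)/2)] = 2*a + 9*sqrt(2)/2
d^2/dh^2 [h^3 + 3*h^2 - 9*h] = 6*h + 6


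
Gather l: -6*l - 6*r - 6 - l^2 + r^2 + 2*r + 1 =-l^2 - 6*l + r^2 - 4*r - 5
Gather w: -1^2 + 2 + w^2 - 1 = w^2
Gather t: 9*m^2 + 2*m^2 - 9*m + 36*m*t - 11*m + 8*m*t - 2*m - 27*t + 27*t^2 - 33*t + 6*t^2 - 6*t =11*m^2 - 22*m + 33*t^2 + t*(44*m - 66)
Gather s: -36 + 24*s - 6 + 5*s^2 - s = 5*s^2 + 23*s - 42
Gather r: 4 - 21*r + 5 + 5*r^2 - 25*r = 5*r^2 - 46*r + 9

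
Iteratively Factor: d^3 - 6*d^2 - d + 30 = (d + 2)*(d^2 - 8*d + 15) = (d - 5)*(d + 2)*(d - 3)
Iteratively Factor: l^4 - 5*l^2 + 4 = (l + 2)*(l^3 - 2*l^2 - l + 2) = (l - 2)*(l + 2)*(l^2 - 1) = (l - 2)*(l - 1)*(l + 2)*(l + 1)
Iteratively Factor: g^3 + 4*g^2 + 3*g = (g + 1)*(g^2 + 3*g) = g*(g + 1)*(g + 3)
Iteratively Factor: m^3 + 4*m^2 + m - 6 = (m + 3)*(m^2 + m - 2) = (m + 2)*(m + 3)*(m - 1)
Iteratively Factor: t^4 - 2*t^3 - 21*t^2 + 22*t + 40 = (t - 2)*(t^3 - 21*t - 20) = (t - 5)*(t - 2)*(t^2 + 5*t + 4) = (t - 5)*(t - 2)*(t + 1)*(t + 4)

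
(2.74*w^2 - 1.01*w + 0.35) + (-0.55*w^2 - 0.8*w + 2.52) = 2.19*w^2 - 1.81*w + 2.87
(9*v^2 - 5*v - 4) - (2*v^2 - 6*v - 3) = 7*v^2 + v - 1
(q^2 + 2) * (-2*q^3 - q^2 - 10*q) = -2*q^5 - q^4 - 14*q^3 - 2*q^2 - 20*q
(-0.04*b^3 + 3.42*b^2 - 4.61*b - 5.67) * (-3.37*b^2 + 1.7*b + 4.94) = 0.1348*b^5 - 11.5934*b^4 + 21.1521*b^3 + 28.1657*b^2 - 32.4124*b - 28.0098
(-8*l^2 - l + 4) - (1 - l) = 3 - 8*l^2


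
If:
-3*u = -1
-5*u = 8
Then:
No Solution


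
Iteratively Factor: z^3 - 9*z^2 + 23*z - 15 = (z - 1)*(z^2 - 8*z + 15) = (z - 3)*(z - 1)*(z - 5)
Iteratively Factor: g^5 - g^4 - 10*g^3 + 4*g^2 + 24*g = (g - 3)*(g^4 + 2*g^3 - 4*g^2 - 8*g) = (g - 3)*(g + 2)*(g^3 - 4*g) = g*(g - 3)*(g + 2)*(g^2 - 4) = g*(g - 3)*(g - 2)*(g + 2)*(g + 2)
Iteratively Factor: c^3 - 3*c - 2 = (c + 1)*(c^2 - c - 2) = (c + 1)^2*(c - 2)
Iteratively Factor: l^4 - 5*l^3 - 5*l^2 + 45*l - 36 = (l + 3)*(l^3 - 8*l^2 + 19*l - 12) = (l - 1)*(l + 3)*(l^2 - 7*l + 12) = (l - 3)*(l - 1)*(l + 3)*(l - 4)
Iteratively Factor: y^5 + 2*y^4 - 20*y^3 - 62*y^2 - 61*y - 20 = (y + 1)*(y^4 + y^3 - 21*y^2 - 41*y - 20) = (y + 1)*(y + 4)*(y^3 - 3*y^2 - 9*y - 5) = (y + 1)^2*(y + 4)*(y^2 - 4*y - 5) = (y - 5)*(y + 1)^2*(y + 4)*(y + 1)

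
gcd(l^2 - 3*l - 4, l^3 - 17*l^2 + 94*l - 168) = l - 4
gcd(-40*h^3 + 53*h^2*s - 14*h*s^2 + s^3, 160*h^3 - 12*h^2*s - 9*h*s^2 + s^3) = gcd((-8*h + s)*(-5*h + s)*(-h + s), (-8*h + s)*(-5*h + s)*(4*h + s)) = 40*h^2 - 13*h*s + s^2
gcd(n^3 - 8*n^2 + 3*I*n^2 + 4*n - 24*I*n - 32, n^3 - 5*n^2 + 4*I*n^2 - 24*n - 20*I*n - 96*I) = n^2 + n*(-8 + 4*I) - 32*I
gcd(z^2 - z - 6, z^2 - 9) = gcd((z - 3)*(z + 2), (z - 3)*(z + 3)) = z - 3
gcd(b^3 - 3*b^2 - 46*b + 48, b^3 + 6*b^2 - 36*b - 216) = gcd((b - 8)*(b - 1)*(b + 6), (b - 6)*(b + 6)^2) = b + 6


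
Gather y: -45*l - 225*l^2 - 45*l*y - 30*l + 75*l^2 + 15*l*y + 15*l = -150*l^2 - 30*l*y - 60*l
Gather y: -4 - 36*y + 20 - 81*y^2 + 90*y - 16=-81*y^2 + 54*y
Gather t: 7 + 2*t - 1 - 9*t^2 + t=-9*t^2 + 3*t + 6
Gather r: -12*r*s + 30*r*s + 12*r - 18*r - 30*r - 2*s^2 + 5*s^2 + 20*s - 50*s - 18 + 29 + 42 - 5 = r*(18*s - 36) + 3*s^2 - 30*s + 48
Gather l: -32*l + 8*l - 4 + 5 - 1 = -24*l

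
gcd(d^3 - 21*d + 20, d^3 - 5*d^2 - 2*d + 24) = d - 4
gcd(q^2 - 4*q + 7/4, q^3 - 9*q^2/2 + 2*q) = q - 1/2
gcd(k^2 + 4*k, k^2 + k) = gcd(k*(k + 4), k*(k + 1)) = k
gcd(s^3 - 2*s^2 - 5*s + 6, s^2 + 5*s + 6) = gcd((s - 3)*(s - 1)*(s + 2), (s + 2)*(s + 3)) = s + 2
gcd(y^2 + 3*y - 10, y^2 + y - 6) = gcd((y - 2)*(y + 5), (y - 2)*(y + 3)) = y - 2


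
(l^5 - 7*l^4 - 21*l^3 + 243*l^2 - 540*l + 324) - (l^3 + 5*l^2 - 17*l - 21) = l^5 - 7*l^4 - 22*l^3 + 238*l^2 - 523*l + 345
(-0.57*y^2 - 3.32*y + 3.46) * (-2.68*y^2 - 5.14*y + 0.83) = 1.5276*y^4 + 11.8274*y^3 + 7.3189*y^2 - 20.54*y + 2.8718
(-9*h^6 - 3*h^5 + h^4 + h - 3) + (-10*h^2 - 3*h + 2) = -9*h^6 - 3*h^5 + h^4 - 10*h^2 - 2*h - 1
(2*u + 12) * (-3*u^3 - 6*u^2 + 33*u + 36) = -6*u^4 - 48*u^3 - 6*u^2 + 468*u + 432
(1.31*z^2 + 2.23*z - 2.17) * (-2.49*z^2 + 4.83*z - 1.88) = -3.2619*z^4 + 0.7746*z^3 + 13.7114*z^2 - 14.6735*z + 4.0796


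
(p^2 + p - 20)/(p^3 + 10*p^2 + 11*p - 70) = (p - 4)/(p^2 + 5*p - 14)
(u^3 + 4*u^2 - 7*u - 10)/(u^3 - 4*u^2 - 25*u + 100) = (u^2 - u - 2)/(u^2 - 9*u + 20)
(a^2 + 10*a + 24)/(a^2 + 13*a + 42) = (a + 4)/(a + 7)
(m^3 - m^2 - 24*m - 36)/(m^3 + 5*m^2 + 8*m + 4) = (m^2 - 3*m - 18)/(m^2 + 3*m + 2)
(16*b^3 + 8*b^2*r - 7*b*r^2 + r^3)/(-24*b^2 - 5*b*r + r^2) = (-16*b^3 - 8*b^2*r + 7*b*r^2 - r^3)/(24*b^2 + 5*b*r - r^2)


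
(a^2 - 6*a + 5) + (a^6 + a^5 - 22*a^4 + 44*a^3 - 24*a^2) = a^6 + a^5 - 22*a^4 + 44*a^3 - 23*a^2 - 6*a + 5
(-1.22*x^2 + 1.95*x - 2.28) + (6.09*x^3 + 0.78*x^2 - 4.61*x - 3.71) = 6.09*x^3 - 0.44*x^2 - 2.66*x - 5.99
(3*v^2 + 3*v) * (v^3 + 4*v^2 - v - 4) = 3*v^5 + 15*v^4 + 9*v^3 - 15*v^2 - 12*v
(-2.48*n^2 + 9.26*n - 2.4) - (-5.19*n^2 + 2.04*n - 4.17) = 2.71*n^2 + 7.22*n + 1.77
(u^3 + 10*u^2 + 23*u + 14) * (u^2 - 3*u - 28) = u^5 + 7*u^4 - 35*u^3 - 335*u^2 - 686*u - 392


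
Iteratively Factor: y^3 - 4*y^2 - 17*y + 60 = (y - 5)*(y^2 + y - 12) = (y - 5)*(y + 4)*(y - 3)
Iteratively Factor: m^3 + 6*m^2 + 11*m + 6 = (m + 1)*(m^2 + 5*m + 6) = (m + 1)*(m + 3)*(m + 2)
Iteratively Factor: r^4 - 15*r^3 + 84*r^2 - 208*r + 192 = (r - 4)*(r^3 - 11*r^2 + 40*r - 48) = (r - 4)^2*(r^2 - 7*r + 12) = (r - 4)^3*(r - 3)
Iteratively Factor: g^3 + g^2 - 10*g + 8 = (g - 2)*(g^2 + 3*g - 4) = (g - 2)*(g + 4)*(g - 1)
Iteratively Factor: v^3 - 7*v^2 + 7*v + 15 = (v + 1)*(v^2 - 8*v + 15) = (v - 3)*(v + 1)*(v - 5)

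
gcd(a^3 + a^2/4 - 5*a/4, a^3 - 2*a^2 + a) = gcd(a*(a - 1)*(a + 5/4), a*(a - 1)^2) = a^2 - a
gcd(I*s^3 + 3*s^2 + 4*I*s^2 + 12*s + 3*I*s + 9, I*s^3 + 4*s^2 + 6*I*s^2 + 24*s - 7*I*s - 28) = 1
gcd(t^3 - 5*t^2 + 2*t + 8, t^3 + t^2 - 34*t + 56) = t^2 - 6*t + 8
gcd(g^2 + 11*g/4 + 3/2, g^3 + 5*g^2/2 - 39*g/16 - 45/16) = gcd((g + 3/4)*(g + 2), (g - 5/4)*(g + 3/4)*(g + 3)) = g + 3/4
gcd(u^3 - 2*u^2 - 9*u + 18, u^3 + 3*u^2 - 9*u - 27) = u^2 - 9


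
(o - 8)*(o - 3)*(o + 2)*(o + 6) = o^4 - 3*o^3 - 52*o^2 + 60*o + 288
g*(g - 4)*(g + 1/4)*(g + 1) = g^4 - 11*g^3/4 - 19*g^2/4 - g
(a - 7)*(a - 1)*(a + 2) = a^3 - 6*a^2 - 9*a + 14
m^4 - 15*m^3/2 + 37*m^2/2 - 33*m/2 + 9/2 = (m - 3)^2*(m - 1)*(m - 1/2)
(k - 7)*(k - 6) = k^2 - 13*k + 42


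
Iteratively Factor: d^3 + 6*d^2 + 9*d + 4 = (d + 1)*(d^2 + 5*d + 4) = (d + 1)*(d + 4)*(d + 1)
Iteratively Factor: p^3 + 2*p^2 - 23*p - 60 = (p + 4)*(p^2 - 2*p - 15) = (p + 3)*(p + 4)*(p - 5)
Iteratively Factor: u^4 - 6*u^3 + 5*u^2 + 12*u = (u - 3)*(u^3 - 3*u^2 - 4*u) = (u - 4)*(u - 3)*(u^2 + u) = (u - 4)*(u - 3)*(u + 1)*(u)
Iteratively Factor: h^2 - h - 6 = (h - 3)*(h + 2)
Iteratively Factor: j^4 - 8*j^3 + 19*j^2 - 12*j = (j - 1)*(j^3 - 7*j^2 + 12*j) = j*(j - 1)*(j^2 - 7*j + 12) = j*(j - 4)*(j - 1)*(j - 3)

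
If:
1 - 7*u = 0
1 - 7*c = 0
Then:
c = 1/7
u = 1/7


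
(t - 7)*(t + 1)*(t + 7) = t^3 + t^2 - 49*t - 49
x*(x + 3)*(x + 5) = x^3 + 8*x^2 + 15*x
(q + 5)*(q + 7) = q^2 + 12*q + 35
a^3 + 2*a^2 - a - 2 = (a - 1)*(a + 1)*(a + 2)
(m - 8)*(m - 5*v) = m^2 - 5*m*v - 8*m + 40*v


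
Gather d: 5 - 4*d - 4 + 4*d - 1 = 0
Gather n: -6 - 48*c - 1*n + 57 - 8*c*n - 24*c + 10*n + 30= -72*c + n*(9 - 8*c) + 81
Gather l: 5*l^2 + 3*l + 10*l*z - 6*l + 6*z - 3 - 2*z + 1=5*l^2 + l*(10*z - 3) + 4*z - 2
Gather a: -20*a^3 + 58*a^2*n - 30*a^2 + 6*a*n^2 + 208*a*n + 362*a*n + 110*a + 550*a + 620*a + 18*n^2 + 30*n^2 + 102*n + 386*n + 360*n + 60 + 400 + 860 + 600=-20*a^3 + a^2*(58*n - 30) + a*(6*n^2 + 570*n + 1280) + 48*n^2 + 848*n + 1920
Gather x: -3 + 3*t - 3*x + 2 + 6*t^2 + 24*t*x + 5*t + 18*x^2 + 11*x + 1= 6*t^2 + 8*t + 18*x^2 + x*(24*t + 8)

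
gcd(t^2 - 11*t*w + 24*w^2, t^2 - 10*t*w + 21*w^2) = t - 3*w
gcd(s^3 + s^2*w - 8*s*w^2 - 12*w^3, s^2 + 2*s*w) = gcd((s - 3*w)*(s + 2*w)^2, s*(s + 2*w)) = s + 2*w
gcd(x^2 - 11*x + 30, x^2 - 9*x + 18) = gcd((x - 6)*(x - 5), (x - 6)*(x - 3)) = x - 6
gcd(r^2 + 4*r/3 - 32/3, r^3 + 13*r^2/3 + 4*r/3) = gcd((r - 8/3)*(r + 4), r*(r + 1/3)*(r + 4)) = r + 4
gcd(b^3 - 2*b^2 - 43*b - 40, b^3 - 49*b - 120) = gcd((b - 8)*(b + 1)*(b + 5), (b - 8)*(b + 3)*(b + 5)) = b^2 - 3*b - 40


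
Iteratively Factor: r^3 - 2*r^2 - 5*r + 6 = (r - 3)*(r^2 + r - 2) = (r - 3)*(r + 2)*(r - 1)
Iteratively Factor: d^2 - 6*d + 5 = (d - 5)*(d - 1)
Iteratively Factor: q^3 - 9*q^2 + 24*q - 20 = (q - 2)*(q^2 - 7*q + 10) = (q - 5)*(q - 2)*(q - 2)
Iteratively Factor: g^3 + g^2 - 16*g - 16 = (g - 4)*(g^2 + 5*g + 4) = (g - 4)*(g + 4)*(g + 1)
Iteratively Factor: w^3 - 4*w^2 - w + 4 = (w - 4)*(w^2 - 1) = (w - 4)*(w + 1)*(w - 1)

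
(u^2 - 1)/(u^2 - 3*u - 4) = (u - 1)/(u - 4)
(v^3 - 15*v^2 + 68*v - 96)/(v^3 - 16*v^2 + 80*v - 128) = (v - 3)/(v - 4)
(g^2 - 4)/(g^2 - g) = (g^2 - 4)/(g*(g - 1))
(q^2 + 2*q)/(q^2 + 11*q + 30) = q*(q + 2)/(q^2 + 11*q + 30)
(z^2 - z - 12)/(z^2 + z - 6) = (z - 4)/(z - 2)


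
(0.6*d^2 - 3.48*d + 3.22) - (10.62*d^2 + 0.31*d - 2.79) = -10.02*d^2 - 3.79*d + 6.01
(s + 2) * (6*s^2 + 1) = 6*s^3 + 12*s^2 + s + 2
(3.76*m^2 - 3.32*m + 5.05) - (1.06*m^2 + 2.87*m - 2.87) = 2.7*m^2 - 6.19*m + 7.92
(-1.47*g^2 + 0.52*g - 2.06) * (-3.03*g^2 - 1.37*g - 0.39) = 4.4541*g^4 + 0.4383*g^3 + 6.1027*g^2 + 2.6194*g + 0.8034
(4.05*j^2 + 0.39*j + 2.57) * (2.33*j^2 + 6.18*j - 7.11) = 9.4365*j^4 + 25.9377*j^3 - 20.3972*j^2 + 13.1097*j - 18.2727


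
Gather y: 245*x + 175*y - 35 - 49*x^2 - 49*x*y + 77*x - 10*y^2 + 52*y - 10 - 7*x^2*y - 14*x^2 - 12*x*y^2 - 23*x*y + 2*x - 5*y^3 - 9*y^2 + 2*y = -63*x^2 + 324*x - 5*y^3 + y^2*(-12*x - 19) + y*(-7*x^2 - 72*x + 229) - 45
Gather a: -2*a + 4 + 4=8 - 2*a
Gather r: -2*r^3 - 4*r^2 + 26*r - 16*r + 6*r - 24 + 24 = -2*r^3 - 4*r^2 + 16*r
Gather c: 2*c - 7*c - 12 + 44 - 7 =25 - 5*c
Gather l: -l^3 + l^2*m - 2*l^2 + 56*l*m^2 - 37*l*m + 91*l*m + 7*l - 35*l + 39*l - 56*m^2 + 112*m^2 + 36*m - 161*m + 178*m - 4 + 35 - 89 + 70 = -l^3 + l^2*(m - 2) + l*(56*m^2 + 54*m + 11) + 56*m^2 + 53*m + 12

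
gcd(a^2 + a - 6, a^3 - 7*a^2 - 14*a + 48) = a^2 + a - 6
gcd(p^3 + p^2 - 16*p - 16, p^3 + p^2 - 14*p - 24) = p - 4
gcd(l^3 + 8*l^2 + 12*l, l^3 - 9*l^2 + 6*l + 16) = 1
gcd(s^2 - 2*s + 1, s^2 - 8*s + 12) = 1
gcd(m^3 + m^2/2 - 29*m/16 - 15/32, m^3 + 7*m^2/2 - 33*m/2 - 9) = 1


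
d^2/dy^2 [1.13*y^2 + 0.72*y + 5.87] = 2.26000000000000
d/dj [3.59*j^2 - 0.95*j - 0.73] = 7.18*j - 0.95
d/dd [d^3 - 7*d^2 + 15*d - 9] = 3*d^2 - 14*d + 15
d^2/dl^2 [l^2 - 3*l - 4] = 2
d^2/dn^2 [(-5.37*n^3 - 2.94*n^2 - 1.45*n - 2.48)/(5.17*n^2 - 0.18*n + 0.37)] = (-2.27373675443232e-13*n^5 - 1.13686837721616e-13*n^4 - 62.789168*n^3 - 361.836624*n^2 + 26.07864*n + 8.329168)/(138.188413*n^6 - 14.433606*n^5 + 30.171603*n^4 - 2.071764*n^3 + 2.159283*n^2 - 0.073926*n + 0.050653)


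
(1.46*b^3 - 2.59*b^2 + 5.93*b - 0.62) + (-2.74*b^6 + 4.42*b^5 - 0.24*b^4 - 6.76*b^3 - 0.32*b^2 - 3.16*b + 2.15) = -2.74*b^6 + 4.42*b^5 - 0.24*b^4 - 5.3*b^3 - 2.91*b^2 + 2.77*b + 1.53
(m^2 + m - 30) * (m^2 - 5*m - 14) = m^4 - 4*m^3 - 49*m^2 + 136*m + 420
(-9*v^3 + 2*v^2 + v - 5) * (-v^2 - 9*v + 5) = 9*v^5 + 79*v^4 - 64*v^3 + 6*v^2 + 50*v - 25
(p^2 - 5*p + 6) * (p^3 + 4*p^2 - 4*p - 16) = p^5 - p^4 - 18*p^3 + 28*p^2 + 56*p - 96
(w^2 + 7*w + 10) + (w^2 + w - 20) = 2*w^2 + 8*w - 10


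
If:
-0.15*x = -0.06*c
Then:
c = 2.5*x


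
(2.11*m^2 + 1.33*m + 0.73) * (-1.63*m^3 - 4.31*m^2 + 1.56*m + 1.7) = -3.4393*m^5 - 11.262*m^4 - 3.6306*m^3 + 2.5155*m^2 + 3.3998*m + 1.241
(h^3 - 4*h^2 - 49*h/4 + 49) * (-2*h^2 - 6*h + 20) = -2*h^5 + 2*h^4 + 137*h^3/2 - 209*h^2/2 - 539*h + 980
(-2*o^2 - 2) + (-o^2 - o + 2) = -3*o^2 - o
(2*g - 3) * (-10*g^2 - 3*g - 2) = -20*g^3 + 24*g^2 + 5*g + 6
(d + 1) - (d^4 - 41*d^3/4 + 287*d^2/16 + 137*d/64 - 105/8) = -d^4 + 41*d^3/4 - 287*d^2/16 - 73*d/64 + 113/8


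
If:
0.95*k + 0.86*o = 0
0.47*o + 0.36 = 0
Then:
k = 0.69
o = -0.77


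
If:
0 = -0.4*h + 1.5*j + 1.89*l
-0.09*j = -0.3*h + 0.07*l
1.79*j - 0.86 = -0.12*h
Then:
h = 0.06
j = 0.48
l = -0.37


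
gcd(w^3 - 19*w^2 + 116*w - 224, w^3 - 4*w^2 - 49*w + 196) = w^2 - 11*w + 28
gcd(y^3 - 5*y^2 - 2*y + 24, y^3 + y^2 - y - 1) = 1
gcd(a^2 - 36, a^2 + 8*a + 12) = a + 6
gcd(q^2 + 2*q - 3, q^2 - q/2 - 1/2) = q - 1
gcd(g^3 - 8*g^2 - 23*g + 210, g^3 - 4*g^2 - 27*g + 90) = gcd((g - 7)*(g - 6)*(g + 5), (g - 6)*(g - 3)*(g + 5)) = g^2 - g - 30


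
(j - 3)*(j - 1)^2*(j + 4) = j^4 - j^3 - 13*j^2 + 25*j - 12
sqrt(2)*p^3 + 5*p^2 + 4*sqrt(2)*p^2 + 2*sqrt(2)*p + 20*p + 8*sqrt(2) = (p + 4)*(p + 2*sqrt(2))*(sqrt(2)*p + 1)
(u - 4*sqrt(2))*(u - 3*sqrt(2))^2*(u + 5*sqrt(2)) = u^4 - 5*sqrt(2)*u^3 - 34*u^2 + 258*sqrt(2)*u - 720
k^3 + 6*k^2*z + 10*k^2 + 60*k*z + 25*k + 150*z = (k + 5)^2*(k + 6*z)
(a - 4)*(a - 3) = a^2 - 7*a + 12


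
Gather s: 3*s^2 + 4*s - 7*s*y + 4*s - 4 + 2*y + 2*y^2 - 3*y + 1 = 3*s^2 + s*(8 - 7*y) + 2*y^2 - y - 3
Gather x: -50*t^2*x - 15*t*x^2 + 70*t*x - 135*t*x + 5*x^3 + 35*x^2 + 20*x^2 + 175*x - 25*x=5*x^3 + x^2*(55 - 15*t) + x*(-50*t^2 - 65*t + 150)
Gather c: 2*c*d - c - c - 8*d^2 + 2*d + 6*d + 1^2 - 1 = c*(2*d - 2) - 8*d^2 + 8*d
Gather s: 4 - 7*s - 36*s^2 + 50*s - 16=-36*s^2 + 43*s - 12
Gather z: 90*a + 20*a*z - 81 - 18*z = 90*a + z*(20*a - 18) - 81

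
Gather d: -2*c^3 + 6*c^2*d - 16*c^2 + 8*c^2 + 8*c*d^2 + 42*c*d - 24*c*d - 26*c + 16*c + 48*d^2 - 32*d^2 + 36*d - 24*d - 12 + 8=-2*c^3 - 8*c^2 - 10*c + d^2*(8*c + 16) + d*(6*c^2 + 18*c + 12) - 4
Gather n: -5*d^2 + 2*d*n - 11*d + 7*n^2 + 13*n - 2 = -5*d^2 - 11*d + 7*n^2 + n*(2*d + 13) - 2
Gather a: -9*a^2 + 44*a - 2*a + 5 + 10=-9*a^2 + 42*a + 15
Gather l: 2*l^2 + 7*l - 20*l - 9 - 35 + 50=2*l^2 - 13*l + 6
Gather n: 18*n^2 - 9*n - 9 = 18*n^2 - 9*n - 9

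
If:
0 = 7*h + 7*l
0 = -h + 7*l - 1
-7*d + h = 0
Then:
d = -1/56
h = -1/8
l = 1/8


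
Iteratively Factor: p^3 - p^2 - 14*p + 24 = (p + 4)*(p^2 - 5*p + 6) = (p - 3)*(p + 4)*(p - 2)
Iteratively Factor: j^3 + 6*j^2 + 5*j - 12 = (j + 3)*(j^2 + 3*j - 4) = (j + 3)*(j + 4)*(j - 1)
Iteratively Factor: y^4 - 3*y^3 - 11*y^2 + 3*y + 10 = (y + 1)*(y^3 - 4*y^2 - 7*y + 10) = (y + 1)*(y + 2)*(y^2 - 6*y + 5) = (y - 5)*(y + 1)*(y + 2)*(y - 1)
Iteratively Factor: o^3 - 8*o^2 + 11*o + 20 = (o - 4)*(o^2 - 4*o - 5) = (o - 5)*(o - 4)*(o + 1)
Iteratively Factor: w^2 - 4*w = (w)*(w - 4)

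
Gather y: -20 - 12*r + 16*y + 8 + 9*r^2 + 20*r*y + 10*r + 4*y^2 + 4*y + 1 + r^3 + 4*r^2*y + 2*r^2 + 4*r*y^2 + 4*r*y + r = r^3 + 11*r^2 - r + y^2*(4*r + 4) + y*(4*r^2 + 24*r + 20) - 11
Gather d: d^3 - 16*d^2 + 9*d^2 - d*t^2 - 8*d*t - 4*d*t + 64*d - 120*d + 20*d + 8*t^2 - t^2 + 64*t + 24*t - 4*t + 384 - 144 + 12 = d^3 - 7*d^2 + d*(-t^2 - 12*t - 36) + 7*t^2 + 84*t + 252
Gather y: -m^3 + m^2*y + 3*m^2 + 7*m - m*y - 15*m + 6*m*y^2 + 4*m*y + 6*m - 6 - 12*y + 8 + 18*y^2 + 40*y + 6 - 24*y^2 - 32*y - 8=-m^3 + 3*m^2 - 2*m + y^2*(6*m - 6) + y*(m^2 + 3*m - 4)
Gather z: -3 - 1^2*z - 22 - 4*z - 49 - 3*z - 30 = -8*z - 104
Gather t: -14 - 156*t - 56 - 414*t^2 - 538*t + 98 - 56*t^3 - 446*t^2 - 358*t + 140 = -56*t^3 - 860*t^2 - 1052*t + 168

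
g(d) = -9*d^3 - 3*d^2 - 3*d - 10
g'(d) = -27*d^2 - 6*d - 3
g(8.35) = -5483.86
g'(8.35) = -1935.61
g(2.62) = -200.32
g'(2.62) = -204.06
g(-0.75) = -5.64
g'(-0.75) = -13.69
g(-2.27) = 86.63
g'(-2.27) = -128.51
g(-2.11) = 67.52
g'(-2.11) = -110.55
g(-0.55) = -7.76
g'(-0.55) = -7.87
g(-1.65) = 27.21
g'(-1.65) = -66.61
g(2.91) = -265.91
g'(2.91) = -249.10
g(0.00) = -10.00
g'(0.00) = -3.00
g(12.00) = -16030.00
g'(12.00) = -3963.00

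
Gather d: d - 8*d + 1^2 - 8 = -7*d - 7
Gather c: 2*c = 2*c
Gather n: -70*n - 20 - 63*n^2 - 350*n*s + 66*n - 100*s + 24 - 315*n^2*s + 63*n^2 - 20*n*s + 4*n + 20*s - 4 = -315*n^2*s - 370*n*s - 80*s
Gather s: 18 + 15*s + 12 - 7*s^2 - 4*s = -7*s^2 + 11*s + 30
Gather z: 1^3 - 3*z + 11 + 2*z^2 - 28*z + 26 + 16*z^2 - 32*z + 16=18*z^2 - 63*z + 54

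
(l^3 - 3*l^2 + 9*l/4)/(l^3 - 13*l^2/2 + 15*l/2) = (l - 3/2)/(l - 5)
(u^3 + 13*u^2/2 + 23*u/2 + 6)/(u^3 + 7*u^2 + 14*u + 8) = (u + 3/2)/(u + 2)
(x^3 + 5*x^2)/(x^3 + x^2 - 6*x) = x*(x + 5)/(x^2 + x - 6)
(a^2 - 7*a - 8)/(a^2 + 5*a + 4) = (a - 8)/(a + 4)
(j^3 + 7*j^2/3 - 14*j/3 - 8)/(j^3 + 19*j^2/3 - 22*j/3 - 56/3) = (j + 3)/(j + 7)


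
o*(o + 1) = o^2 + o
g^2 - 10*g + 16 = (g - 8)*(g - 2)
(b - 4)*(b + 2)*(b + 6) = b^3 + 4*b^2 - 20*b - 48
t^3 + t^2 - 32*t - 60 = (t - 6)*(t + 2)*(t + 5)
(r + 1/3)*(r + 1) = r^2 + 4*r/3 + 1/3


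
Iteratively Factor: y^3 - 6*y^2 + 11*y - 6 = (y - 1)*(y^2 - 5*y + 6) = (y - 3)*(y - 1)*(y - 2)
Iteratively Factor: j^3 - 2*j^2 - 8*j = (j - 4)*(j^2 + 2*j) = j*(j - 4)*(j + 2)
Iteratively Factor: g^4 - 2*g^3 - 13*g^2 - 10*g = (g + 1)*(g^3 - 3*g^2 - 10*g) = (g - 5)*(g + 1)*(g^2 + 2*g) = (g - 5)*(g + 1)*(g + 2)*(g)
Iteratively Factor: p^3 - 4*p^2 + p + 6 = (p + 1)*(p^2 - 5*p + 6) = (p - 3)*(p + 1)*(p - 2)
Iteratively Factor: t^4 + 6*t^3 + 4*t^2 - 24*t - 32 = (t - 2)*(t^3 + 8*t^2 + 20*t + 16) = (t - 2)*(t + 4)*(t^2 + 4*t + 4) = (t - 2)*(t + 2)*(t + 4)*(t + 2)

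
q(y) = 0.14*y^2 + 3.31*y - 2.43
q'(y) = 0.28*y + 3.31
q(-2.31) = -9.33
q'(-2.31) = 2.66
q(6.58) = 25.41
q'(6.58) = 5.15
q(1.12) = 1.45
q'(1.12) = 3.62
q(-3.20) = -11.59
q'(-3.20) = 2.41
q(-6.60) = -18.18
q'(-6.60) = 1.46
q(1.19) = 1.71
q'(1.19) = 3.64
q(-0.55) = -4.21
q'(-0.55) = 3.16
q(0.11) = -2.06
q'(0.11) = 3.34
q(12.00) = 57.45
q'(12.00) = 6.67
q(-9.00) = -20.88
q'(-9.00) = 0.79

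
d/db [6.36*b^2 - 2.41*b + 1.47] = 12.72*b - 2.41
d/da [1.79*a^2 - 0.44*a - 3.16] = 3.58*a - 0.44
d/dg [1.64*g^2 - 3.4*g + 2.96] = 3.28*g - 3.4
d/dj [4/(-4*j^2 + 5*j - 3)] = 4*(8*j - 5)/(4*j^2 - 5*j + 3)^2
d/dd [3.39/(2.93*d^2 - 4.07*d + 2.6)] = (13.7973 - 19.8654*d)/(2.93*d^2 - 4.07*d + 2.6)^2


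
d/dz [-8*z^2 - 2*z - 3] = -16*z - 2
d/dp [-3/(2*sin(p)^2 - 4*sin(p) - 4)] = 3*(sin(p) - 1)*cos(p)/(2*sin(p) + cos(p)^2 + 1)^2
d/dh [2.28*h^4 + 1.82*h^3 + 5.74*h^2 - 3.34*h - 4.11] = 9.12*h^3 + 5.46*h^2 + 11.48*h - 3.34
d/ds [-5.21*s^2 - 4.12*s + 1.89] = -10.42*s - 4.12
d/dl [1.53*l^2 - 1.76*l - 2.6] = 3.06*l - 1.76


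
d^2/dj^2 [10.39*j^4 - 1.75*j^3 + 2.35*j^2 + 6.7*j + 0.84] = 124.68*j^2 - 10.5*j + 4.7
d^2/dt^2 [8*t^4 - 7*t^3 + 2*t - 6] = 6*t*(16*t - 7)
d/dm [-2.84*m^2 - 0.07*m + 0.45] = -5.68*m - 0.07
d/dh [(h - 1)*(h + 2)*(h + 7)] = 3*h^2 + 16*h + 5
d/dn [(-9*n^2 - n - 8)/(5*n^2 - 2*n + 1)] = (23*n^2 + 62*n - 17)/(25*n^4 - 20*n^3 + 14*n^2 - 4*n + 1)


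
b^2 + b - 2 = (b - 1)*(b + 2)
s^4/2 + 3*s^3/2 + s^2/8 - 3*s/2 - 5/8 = (s/2 + 1/2)*(s - 1)*(s + 1/2)*(s + 5/2)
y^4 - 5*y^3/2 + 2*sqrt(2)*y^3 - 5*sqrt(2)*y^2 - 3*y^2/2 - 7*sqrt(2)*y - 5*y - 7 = (y - 7/2)*(y + 1)*(y + sqrt(2))^2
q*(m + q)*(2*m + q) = 2*m^2*q + 3*m*q^2 + q^3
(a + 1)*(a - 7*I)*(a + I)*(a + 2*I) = a^4 + a^3 - 4*I*a^3 + 19*a^2 - 4*I*a^2 + 19*a + 14*I*a + 14*I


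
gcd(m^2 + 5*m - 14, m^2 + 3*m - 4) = 1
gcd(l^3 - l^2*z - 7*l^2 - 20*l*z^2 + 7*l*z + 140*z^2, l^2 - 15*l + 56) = l - 7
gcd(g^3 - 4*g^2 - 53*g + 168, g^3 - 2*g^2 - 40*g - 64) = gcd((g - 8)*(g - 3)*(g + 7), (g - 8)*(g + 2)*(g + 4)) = g - 8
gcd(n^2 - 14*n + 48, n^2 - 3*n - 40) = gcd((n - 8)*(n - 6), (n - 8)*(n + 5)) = n - 8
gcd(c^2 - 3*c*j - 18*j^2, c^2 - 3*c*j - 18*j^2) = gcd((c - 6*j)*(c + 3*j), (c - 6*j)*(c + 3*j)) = c^2 - 3*c*j - 18*j^2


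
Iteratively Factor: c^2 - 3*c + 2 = (c - 1)*(c - 2)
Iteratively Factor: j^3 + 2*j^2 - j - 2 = (j + 2)*(j^2 - 1) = (j - 1)*(j + 2)*(j + 1)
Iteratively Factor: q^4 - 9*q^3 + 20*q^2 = (q)*(q^3 - 9*q^2 + 20*q) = q*(q - 5)*(q^2 - 4*q) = q^2*(q - 5)*(q - 4)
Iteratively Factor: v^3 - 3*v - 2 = (v + 1)*(v^2 - v - 2) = (v - 2)*(v + 1)*(v + 1)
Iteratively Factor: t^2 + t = (t)*(t + 1)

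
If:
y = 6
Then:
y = 6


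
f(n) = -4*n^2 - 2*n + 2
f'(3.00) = -26.00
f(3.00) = -40.00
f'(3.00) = -26.00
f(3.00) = -40.00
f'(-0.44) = 1.52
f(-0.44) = 2.11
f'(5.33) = -44.64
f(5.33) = -122.30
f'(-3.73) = 27.84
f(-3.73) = -46.19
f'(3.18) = -27.44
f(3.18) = -44.81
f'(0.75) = -8.00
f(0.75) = -1.75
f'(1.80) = -16.40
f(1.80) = -14.56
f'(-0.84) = 4.72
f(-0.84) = 0.86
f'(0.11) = -2.88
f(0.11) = 1.73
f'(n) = -8*n - 2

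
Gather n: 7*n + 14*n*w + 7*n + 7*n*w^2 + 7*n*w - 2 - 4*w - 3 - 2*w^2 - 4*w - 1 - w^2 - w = n*(7*w^2 + 21*w + 14) - 3*w^2 - 9*w - 6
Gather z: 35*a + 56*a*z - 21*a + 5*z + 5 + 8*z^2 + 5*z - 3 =14*a + 8*z^2 + z*(56*a + 10) + 2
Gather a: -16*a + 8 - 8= -16*a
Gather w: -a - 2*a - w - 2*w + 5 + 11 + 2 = -3*a - 3*w + 18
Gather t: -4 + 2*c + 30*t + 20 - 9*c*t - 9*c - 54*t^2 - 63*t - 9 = -7*c - 54*t^2 + t*(-9*c - 33) + 7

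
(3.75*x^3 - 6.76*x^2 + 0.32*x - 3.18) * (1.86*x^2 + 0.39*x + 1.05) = 6.975*x^5 - 11.1111*x^4 + 1.8963*x^3 - 12.888*x^2 - 0.9042*x - 3.339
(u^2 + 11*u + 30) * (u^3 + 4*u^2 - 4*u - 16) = u^5 + 15*u^4 + 70*u^3 + 60*u^2 - 296*u - 480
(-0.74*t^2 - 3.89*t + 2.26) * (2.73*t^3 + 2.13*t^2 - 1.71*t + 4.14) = -2.0202*t^5 - 12.1959*t^4 - 0.850500000000001*t^3 + 8.4021*t^2 - 19.9692*t + 9.3564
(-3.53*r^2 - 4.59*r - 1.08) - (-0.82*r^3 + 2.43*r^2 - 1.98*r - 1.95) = 0.82*r^3 - 5.96*r^2 - 2.61*r + 0.87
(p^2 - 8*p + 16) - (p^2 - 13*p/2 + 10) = 6 - 3*p/2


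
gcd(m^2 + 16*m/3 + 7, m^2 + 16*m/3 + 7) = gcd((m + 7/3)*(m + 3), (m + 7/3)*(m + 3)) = m^2 + 16*m/3 + 7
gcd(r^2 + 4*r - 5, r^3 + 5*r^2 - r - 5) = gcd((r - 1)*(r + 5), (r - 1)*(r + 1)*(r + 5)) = r^2 + 4*r - 5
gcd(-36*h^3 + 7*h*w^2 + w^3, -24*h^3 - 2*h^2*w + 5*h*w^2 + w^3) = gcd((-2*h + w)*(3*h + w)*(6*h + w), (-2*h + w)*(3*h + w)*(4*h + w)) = -6*h^2 + h*w + w^2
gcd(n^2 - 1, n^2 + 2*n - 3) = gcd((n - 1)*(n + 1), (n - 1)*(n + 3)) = n - 1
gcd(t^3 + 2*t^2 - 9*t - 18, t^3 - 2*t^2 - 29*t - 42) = t^2 + 5*t + 6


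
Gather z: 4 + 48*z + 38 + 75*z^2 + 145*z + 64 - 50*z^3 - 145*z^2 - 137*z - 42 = -50*z^3 - 70*z^2 + 56*z + 64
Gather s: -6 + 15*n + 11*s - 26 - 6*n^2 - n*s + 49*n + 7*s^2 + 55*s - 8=-6*n^2 + 64*n + 7*s^2 + s*(66 - n) - 40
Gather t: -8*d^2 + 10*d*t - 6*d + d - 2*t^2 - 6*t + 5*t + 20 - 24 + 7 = -8*d^2 - 5*d - 2*t^2 + t*(10*d - 1) + 3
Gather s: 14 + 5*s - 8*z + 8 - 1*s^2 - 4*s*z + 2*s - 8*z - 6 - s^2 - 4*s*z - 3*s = -2*s^2 + s*(4 - 8*z) - 16*z + 16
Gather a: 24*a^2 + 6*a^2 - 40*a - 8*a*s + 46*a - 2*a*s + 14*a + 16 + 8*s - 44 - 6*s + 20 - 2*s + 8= 30*a^2 + a*(20 - 10*s)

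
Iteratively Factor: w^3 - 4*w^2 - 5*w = (w - 5)*(w^2 + w) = (w - 5)*(w + 1)*(w)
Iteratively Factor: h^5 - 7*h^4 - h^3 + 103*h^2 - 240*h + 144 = (h - 4)*(h^4 - 3*h^3 - 13*h^2 + 51*h - 36) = (h - 4)*(h - 1)*(h^3 - 2*h^2 - 15*h + 36) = (h - 4)*(h - 3)*(h - 1)*(h^2 + h - 12) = (h - 4)*(h - 3)*(h - 1)*(h + 4)*(h - 3)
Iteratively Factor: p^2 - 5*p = (p)*(p - 5)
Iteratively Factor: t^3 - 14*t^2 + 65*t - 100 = (t - 4)*(t^2 - 10*t + 25) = (t - 5)*(t - 4)*(t - 5)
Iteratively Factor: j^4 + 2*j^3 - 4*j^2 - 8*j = (j - 2)*(j^3 + 4*j^2 + 4*j) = (j - 2)*(j + 2)*(j^2 + 2*j) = (j - 2)*(j + 2)^2*(j)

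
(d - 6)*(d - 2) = d^2 - 8*d + 12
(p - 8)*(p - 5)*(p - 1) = p^3 - 14*p^2 + 53*p - 40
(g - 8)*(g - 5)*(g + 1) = g^3 - 12*g^2 + 27*g + 40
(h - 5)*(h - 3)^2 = h^3 - 11*h^2 + 39*h - 45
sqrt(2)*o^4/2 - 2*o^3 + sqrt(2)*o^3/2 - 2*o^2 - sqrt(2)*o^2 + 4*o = o*(o - 1)*(o - 2*sqrt(2))*(sqrt(2)*o/2 + sqrt(2))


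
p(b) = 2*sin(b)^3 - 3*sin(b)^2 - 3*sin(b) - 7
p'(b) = 6*sin(b)^2*cos(b) - 6*sin(b)*cos(b) - 3*cos(b)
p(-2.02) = -8.19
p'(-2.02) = -3.16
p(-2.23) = -7.49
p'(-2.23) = -3.36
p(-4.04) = -10.23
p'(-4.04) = 2.50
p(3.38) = -6.49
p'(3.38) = 1.21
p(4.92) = -8.81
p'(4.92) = 1.78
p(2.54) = -9.30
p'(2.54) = 3.69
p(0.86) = -10.13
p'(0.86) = -2.68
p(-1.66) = -8.96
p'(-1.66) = -0.80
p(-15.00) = -6.87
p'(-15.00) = -2.61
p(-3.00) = -6.64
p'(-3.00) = 2.01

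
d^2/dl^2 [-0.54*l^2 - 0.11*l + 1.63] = -1.08000000000000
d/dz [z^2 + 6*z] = 2*z + 6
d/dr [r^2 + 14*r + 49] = 2*r + 14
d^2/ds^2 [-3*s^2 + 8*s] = -6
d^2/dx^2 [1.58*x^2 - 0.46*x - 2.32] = 3.16000000000000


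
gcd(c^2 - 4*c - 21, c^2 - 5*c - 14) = c - 7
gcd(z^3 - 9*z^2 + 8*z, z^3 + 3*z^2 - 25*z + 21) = z - 1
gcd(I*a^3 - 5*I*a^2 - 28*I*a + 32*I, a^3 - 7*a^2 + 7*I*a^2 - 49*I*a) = 1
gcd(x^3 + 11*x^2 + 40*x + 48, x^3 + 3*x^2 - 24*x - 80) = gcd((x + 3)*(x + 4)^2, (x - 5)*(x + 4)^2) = x^2 + 8*x + 16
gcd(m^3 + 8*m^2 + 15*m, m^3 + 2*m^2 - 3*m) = m^2 + 3*m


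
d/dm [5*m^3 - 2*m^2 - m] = 15*m^2 - 4*m - 1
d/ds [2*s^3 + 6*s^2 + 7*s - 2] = 6*s^2 + 12*s + 7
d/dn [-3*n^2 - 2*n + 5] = -6*n - 2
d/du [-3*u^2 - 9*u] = -6*u - 9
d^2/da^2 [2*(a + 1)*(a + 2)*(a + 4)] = 12*a + 28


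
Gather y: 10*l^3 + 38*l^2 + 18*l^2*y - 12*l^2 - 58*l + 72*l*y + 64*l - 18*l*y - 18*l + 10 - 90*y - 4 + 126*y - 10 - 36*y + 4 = 10*l^3 + 26*l^2 - 12*l + y*(18*l^2 + 54*l)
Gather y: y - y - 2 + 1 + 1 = 0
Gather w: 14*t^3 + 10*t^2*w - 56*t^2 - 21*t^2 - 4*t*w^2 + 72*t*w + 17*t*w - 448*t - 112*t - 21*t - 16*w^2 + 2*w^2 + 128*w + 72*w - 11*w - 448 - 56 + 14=14*t^3 - 77*t^2 - 581*t + w^2*(-4*t - 14) + w*(10*t^2 + 89*t + 189) - 490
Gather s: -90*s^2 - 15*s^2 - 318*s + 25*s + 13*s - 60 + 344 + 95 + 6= -105*s^2 - 280*s + 385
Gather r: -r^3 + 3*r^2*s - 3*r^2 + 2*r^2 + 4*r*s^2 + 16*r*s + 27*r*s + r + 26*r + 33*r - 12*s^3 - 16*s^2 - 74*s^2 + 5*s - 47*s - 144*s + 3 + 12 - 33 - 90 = -r^3 + r^2*(3*s - 1) + r*(4*s^2 + 43*s + 60) - 12*s^3 - 90*s^2 - 186*s - 108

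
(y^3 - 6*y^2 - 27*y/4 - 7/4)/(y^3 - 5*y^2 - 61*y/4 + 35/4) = (4*y^2 + 4*y + 1)/(4*y^2 + 8*y - 5)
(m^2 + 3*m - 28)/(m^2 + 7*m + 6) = (m^2 + 3*m - 28)/(m^2 + 7*m + 6)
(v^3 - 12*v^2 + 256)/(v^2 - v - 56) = (v^2 - 4*v - 32)/(v + 7)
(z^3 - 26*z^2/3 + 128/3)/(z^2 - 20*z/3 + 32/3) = (z^2 - 6*z - 16)/(z - 4)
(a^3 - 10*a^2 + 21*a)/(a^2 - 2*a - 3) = a*(a - 7)/(a + 1)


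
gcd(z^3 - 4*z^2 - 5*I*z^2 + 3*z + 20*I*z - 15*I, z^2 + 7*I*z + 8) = 1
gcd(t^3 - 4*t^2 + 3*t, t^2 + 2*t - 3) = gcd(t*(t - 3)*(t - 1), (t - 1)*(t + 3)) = t - 1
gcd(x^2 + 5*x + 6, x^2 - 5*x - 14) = x + 2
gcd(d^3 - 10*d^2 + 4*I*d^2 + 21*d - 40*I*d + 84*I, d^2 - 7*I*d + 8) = 1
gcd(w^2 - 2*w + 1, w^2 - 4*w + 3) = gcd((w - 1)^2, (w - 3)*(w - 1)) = w - 1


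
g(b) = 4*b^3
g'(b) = 12*b^2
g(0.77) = 1.83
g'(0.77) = 7.11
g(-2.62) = -71.94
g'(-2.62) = 82.37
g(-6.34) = -1019.36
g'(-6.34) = 482.35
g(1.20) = 6.91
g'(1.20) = 17.28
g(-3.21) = -132.30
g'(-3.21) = 123.65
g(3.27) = 139.86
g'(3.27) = 128.31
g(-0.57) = -0.74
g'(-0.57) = 3.90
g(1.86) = 25.74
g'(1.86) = 41.52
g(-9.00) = -2916.00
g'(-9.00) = 972.00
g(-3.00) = -108.00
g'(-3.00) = 108.00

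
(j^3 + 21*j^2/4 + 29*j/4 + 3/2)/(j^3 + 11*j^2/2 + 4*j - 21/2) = (4*j^2 + 9*j + 2)/(2*(2*j^2 + 5*j - 7))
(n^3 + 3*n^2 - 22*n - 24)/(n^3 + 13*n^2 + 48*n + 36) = (n - 4)/(n + 6)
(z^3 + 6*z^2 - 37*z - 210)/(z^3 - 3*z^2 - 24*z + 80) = (z^2 + z - 42)/(z^2 - 8*z + 16)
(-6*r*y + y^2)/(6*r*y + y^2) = (-6*r + y)/(6*r + y)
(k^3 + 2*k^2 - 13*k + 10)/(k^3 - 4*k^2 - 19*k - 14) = (-k^3 - 2*k^2 + 13*k - 10)/(-k^3 + 4*k^2 + 19*k + 14)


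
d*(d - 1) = d^2 - d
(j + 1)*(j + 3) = j^2 + 4*j + 3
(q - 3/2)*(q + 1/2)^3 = q^4 - 3*q^2/2 - q - 3/16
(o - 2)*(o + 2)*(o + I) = o^3 + I*o^2 - 4*o - 4*I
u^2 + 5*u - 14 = (u - 2)*(u + 7)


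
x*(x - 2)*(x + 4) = x^3 + 2*x^2 - 8*x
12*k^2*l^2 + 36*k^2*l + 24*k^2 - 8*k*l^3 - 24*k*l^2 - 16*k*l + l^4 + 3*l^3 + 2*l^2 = (-6*k + l)*(-2*k + l)*(l + 1)*(l + 2)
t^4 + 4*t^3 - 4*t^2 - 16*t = t*(t - 2)*(t + 2)*(t + 4)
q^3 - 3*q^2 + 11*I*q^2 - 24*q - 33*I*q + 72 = (q - 3)*(q + 3*I)*(q + 8*I)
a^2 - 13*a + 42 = (a - 7)*(a - 6)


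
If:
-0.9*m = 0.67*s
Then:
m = -0.744444444444444*s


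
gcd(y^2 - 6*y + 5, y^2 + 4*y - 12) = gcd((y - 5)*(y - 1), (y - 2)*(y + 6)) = 1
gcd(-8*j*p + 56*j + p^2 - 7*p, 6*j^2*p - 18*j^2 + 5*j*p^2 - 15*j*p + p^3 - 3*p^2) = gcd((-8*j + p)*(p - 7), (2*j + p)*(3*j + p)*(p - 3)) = 1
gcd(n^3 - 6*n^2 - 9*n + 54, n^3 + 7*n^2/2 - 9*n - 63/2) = n^2 - 9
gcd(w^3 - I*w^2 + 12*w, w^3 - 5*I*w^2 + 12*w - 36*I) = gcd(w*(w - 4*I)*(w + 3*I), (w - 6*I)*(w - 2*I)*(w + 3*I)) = w + 3*I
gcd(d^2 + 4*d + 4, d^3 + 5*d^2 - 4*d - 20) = d + 2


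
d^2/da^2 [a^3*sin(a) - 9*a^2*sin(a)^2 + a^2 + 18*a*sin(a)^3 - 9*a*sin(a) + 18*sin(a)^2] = -a^3*sin(a) + 6*a^2*cos(a) - 18*a^2*cos(2*a) + 3*a*sin(a)/2 - 36*a*sin(2*a) + 81*a*sin(3*a)/2 + 9*cos(a) + 45*cos(2*a) - 27*cos(3*a) - 7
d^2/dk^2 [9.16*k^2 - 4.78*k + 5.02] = 18.3200000000000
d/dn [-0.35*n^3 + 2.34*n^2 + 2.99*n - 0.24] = -1.05*n^2 + 4.68*n + 2.99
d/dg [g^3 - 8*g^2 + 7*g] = 3*g^2 - 16*g + 7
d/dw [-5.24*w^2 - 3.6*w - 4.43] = -10.48*w - 3.6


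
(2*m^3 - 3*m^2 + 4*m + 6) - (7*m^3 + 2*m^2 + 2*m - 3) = -5*m^3 - 5*m^2 + 2*m + 9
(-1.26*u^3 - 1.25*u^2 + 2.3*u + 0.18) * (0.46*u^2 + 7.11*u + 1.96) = -0.5796*u^5 - 9.5336*u^4 - 10.2991*u^3 + 13.9858*u^2 + 5.7878*u + 0.3528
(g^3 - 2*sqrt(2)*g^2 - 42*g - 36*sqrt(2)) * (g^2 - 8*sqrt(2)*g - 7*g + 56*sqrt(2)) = g^5 - 10*sqrt(2)*g^4 - 7*g^4 - 10*g^3 + 70*sqrt(2)*g^3 + 70*g^2 + 300*sqrt(2)*g^2 - 2100*sqrt(2)*g + 576*g - 4032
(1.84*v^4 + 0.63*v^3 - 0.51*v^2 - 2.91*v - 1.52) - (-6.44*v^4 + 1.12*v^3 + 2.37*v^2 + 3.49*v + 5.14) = 8.28*v^4 - 0.49*v^3 - 2.88*v^2 - 6.4*v - 6.66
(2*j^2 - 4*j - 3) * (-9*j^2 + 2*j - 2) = -18*j^4 + 40*j^3 + 15*j^2 + 2*j + 6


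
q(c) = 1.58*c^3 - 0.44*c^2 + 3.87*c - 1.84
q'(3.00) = 43.89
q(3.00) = 48.47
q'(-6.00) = 179.79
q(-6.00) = -382.18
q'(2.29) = 26.71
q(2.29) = 23.69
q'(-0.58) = 5.97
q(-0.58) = -4.54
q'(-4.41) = 99.93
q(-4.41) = -162.97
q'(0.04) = 3.84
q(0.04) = -1.69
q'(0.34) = 4.12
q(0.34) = -0.51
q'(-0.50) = 5.50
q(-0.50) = -4.08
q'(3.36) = 54.43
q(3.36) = 66.13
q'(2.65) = 34.82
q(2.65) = 34.73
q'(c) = 4.74*c^2 - 0.88*c + 3.87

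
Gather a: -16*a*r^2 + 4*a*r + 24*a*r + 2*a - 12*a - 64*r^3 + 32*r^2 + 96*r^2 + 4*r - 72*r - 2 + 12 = a*(-16*r^2 + 28*r - 10) - 64*r^3 + 128*r^2 - 68*r + 10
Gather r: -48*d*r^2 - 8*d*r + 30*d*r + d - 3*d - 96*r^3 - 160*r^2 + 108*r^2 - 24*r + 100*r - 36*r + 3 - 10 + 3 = -2*d - 96*r^3 + r^2*(-48*d - 52) + r*(22*d + 40) - 4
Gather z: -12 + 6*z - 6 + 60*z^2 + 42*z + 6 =60*z^2 + 48*z - 12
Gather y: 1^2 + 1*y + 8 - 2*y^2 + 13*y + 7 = -2*y^2 + 14*y + 16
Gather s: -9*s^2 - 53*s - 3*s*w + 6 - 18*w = -9*s^2 + s*(-3*w - 53) - 18*w + 6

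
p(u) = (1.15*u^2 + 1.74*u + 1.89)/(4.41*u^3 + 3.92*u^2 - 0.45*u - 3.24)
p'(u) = (2.3*u + 1.74)/(4.41*u^3 + 3.92*u^2 - 0.45*u - 3.24) + (-13.23*u^2 - 7.84*u + 0.45)*(1.15*u^2 + 1.74*u + 1.89)/(4.41*u^3 + 3.92*u^2 - 0.45*u - 3.24)^2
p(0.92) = 1.44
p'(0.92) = -7.11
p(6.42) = 0.05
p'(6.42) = -0.01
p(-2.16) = -0.12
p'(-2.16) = -0.08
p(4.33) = 0.07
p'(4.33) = -0.02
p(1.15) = 0.67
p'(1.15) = -1.59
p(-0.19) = -0.53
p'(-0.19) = -0.18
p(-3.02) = -0.08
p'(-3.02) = -0.03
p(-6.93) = -0.04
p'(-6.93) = -0.00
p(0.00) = -0.58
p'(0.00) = -0.46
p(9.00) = 0.03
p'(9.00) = -0.00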